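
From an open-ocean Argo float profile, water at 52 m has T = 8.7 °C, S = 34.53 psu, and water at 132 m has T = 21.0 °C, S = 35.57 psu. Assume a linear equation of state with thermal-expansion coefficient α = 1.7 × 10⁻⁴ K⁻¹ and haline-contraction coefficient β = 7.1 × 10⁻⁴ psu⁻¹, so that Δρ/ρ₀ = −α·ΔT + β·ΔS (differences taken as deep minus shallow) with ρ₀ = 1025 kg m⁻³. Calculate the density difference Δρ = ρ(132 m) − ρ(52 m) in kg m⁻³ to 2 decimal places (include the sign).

-1.39 kg m⁻³

ΔT = +12.3 K, ΔS = +1.04 psu (deep − shallow).
Δρ/ρ₀ = −(1.7 × 10⁻⁴)(+12.3) + (7.1 × 10⁻⁴)(+1.04) = -1.3526 × 10⁻³.
Δρ = 1025 × (-1.3526 × 10⁻³) = -1.39 kg m⁻³.
Negative Δρ: lighter below, statically unstable.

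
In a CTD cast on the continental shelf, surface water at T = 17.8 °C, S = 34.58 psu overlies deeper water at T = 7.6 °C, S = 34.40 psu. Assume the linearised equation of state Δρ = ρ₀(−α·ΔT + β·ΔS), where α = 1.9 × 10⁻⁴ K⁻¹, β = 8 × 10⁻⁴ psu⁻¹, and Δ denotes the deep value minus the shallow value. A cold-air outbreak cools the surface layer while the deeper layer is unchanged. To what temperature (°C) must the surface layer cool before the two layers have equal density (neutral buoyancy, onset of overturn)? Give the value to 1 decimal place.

8.4 °C

Neutral buoyancy requires Δρ = 0, i.e. −α(T_deep − T_surf′) + β(S_deep − S_surf) = 0.
T_surf′ = T_deep − (β/α)·ΔS = 7.6 − (8 × 10⁻⁴/1.9 × 10⁻⁴)·(-0.18) = 8.358 °C.
Cooling required: 17.8 − (8.358) = 9.442 °C.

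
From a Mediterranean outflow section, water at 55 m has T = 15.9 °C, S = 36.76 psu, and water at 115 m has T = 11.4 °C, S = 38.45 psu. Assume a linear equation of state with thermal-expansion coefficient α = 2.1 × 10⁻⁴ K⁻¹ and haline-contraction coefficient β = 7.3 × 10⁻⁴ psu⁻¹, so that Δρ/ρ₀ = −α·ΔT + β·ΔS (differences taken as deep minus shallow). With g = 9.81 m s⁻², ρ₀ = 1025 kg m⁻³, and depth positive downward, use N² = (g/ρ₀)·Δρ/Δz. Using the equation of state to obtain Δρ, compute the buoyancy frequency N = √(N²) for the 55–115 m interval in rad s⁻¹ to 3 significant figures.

ΔT = -4.5 K, ΔS = +1.69 psu (deep − shallow).
Δρ/ρ₀ = −αΔT + βΔS = 9.45 × 10⁻⁴ + 1.2337 × 10⁻³ = 2.1787 × 10⁻³, so Δρ ≈ 2.233 kg m⁻³.
N² = (g/ρ₀)·Δρ/Δz = g·(Δρ/ρ₀)/Δz = 9.81 × 2.1787 × 10⁻³ / 60 = 3.5622 × 10⁻⁴ s⁻².
N = √(3.5622 × 10⁻⁴) = 0.018874 rad s⁻¹ ≈ 0.0189 rad s⁻¹.

0.0189 rad s⁻¹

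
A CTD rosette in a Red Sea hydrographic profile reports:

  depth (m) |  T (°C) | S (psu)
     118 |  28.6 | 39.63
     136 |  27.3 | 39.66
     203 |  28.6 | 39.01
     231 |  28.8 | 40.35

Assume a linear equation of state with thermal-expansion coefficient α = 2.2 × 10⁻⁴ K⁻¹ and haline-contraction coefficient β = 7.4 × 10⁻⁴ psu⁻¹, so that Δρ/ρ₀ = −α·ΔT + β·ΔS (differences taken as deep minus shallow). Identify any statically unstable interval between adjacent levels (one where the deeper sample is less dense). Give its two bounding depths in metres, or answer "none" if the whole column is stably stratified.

Evaluate Δρ/ρ₀ = −αΔT + βΔS across each adjacent pair:
  118–136 m: −αΔT+βΔS = −(2.2 × 10⁻⁴)(-1.3)+(7.4 × 10⁻⁴)(+0.03) = 3.1 × 10⁻⁴ → stable
  136–203 m: −αΔT+βΔS = −(2.2 × 10⁻⁴)(+1.3)+(7.4 × 10⁻⁴)(-0.65) = -7.7 × 10⁻⁴ → UNSTABLE
  203–231 m: −αΔT+βΔS = −(2.2 × 10⁻⁴)(+0.2)+(7.4 × 10⁻⁴)(+1.34) = 9.5 × 10⁻⁴ → stable
The 136–203 m interval has Δρ < 0: lighter water underlies denser water.

136–203 m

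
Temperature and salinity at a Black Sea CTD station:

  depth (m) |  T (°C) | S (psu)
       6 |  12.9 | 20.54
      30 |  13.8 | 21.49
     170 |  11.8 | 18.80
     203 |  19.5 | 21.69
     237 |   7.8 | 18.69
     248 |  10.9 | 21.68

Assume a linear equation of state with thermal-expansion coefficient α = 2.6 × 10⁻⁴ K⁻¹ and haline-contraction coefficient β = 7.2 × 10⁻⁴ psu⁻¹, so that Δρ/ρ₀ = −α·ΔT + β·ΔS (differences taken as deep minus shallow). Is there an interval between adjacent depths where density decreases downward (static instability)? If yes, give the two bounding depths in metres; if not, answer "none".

Evaluate Δρ/ρ₀ = −αΔT + βΔS across each adjacent pair:
  6–30 m: −αΔT+βΔS = −(2.6 × 10⁻⁴)(+0.9)+(7.2 × 10⁻⁴)(+0.95) = 4.5 × 10⁻⁴ → stable
  30–170 m: −αΔT+βΔS = −(2.6 × 10⁻⁴)(-2.0)+(7.2 × 10⁻⁴)(-2.69) = -1.4 × 10⁻³ → UNSTABLE
  170–203 m: −αΔT+βΔS = −(2.6 × 10⁻⁴)(+7.7)+(7.2 × 10⁻⁴)(+2.89) = 7.9 × 10⁻⁵ → stable
  203–237 m: −αΔT+βΔS = −(2.6 × 10⁻⁴)(-11.7)+(7.2 × 10⁻⁴)(-3.00) = 8.8 × 10⁻⁴ → stable
  237–248 m: −αΔT+βΔS = −(2.6 × 10⁻⁴)(+3.1)+(7.2 × 10⁻⁴)(+2.99) = 1.3 × 10⁻³ → stable
The 30–170 m interval has Δρ < 0: lighter water underlies denser water.

30–170 m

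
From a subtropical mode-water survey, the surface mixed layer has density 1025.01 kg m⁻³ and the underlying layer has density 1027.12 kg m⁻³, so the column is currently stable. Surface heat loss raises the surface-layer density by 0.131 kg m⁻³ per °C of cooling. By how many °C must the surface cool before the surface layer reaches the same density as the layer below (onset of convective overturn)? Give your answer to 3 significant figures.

16.1 °C

Density deficit of the surface layer: 1027.12 − 1025.01 = 2.11 kg m⁻³.
Required change = 2.11 / 0.131 = 16.1 °C.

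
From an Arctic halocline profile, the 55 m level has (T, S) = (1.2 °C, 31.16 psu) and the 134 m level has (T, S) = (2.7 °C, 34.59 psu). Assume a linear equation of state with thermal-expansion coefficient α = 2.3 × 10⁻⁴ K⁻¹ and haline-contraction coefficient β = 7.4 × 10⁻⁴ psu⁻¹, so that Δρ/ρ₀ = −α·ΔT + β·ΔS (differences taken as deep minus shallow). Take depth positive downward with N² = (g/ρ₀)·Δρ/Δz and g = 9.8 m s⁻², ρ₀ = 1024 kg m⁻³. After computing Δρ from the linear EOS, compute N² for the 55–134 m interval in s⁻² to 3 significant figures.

2.72 × 10⁻⁴ s⁻²

ΔT = +1.5 K, ΔS = +3.43 psu (deep − shallow).
Δρ/ρ₀ = −αΔT + βΔS = -3.45 × 10⁻⁴ + 2.5382 × 10⁻³ = 2.1932 × 10⁻³, so Δρ ≈ 2.246 kg m⁻³.
N² = (g/ρ₀)·Δρ/Δz = g·(Δρ/ρ₀)/Δz = 9.8 × 2.1932 × 10⁻³ / 79 = 2.7207 × 10⁻⁴ s⁻² ≈ 2.72 × 10⁻⁴ s⁻².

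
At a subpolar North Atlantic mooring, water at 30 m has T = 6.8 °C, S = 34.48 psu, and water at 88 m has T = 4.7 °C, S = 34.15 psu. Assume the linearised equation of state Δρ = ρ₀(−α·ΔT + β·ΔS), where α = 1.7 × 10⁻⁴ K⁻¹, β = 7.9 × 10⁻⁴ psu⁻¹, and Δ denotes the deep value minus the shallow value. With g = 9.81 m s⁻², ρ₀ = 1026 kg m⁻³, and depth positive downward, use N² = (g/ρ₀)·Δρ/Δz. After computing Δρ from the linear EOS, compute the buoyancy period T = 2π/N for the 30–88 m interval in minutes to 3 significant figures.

25.9 min

ΔT = -2.1 K, ΔS = -0.33 psu (deep − shallow).
Δρ/ρ₀ = −αΔT + βΔS = 3.57 × 10⁻⁴ − 2.607 × 10⁻⁴ = 9.63 × 10⁻⁵, so Δρ ≈ 0.09880 kg m⁻³.
N² = (g/ρ₀)·Δρ/Δz = g·(Δρ/ρ₀)/Δz = 9.81 × 9.63 × 10⁻⁵ / 58 = 1.6288 × 10⁻⁵ s⁻².
N = √(1.6288 × 10⁻⁵) = 4.0358 × 10⁻³ rad s⁻¹ → T = 2π/N = 1.5569 × 10³ s = 25.948 min ≈ 25.9 min.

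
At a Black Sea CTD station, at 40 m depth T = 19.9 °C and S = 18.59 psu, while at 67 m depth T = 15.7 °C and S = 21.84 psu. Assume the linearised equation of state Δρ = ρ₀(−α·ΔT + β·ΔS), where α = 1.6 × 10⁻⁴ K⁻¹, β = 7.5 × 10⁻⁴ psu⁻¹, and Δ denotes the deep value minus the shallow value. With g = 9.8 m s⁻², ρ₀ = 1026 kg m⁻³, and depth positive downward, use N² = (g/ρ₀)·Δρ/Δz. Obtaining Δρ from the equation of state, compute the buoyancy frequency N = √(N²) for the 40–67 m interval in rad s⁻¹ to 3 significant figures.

0.0336 rad s⁻¹

ΔT = -4.2 K, ΔS = +3.25 psu (deep − shallow).
Δρ/ρ₀ = −αΔT + βΔS = 6.72 × 10⁻⁴ + 2.4375 × 10⁻³ = 3.1095 × 10⁻³, so Δρ ≈ 3.190 kg m⁻³.
N² = (g/ρ₀)·Δρ/Δz = g·(Δρ/ρ₀)/Δz = 9.8 × 3.1095 × 10⁻³ / 27 = 1.1286 × 10⁻³ s⁻².
N = √(1.1286 × 10⁻³) = 0.033595 rad s⁻¹ ≈ 0.0336 rad s⁻¹.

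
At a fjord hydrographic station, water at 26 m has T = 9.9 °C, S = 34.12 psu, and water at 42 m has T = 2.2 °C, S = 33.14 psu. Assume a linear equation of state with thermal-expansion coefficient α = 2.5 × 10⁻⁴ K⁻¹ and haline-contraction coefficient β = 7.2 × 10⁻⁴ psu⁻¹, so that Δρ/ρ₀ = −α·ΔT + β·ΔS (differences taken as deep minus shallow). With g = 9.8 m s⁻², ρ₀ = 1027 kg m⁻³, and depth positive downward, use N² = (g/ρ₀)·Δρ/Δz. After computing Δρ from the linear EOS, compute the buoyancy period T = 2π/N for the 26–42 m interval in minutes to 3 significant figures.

ΔT = -7.7 K, ΔS = -0.98 psu (deep − shallow).
Δρ/ρ₀ = −αΔT + βΔS = 1.925 × 10⁻³ − 7.056 × 10⁻⁴ = 1.2194 × 10⁻³, so Δρ ≈ 1.252 kg m⁻³.
N² = (g/ρ₀)·Δρ/Δz = g·(Δρ/ρ₀)/Δz = 9.8 × 1.2194 × 10⁻³ / 16 = 7.4688 × 10⁻⁴ s⁻².
N = √(7.4688 × 10⁻⁴) = 0.027329 rad s⁻¹ → T = 2π/N = 229.91 s = 3.8318 min ≈ 3.83 min.

3.83 min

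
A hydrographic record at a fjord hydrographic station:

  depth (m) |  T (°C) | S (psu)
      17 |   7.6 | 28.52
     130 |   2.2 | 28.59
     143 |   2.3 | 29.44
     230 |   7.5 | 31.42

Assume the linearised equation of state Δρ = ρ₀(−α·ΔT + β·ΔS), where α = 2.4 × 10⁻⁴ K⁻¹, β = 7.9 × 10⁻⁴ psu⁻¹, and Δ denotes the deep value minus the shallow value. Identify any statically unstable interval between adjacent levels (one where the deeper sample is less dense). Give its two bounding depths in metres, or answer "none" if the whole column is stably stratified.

Evaluate Δρ/ρ₀ = −αΔT + βΔS across each adjacent pair:
  17–130 m: −αΔT+βΔS = −(2.4 × 10⁻⁴)(-5.4)+(7.9 × 10⁻⁴)(+0.07) = 1.4 × 10⁻³ → stable
  130–143 m: −αΔT+βΔS = −(2.4 × 10⁻⁴)(+0.1)+(7.9 × 10⁻⁴)(+0.85) = 6.5 × 10⁻⁴ → stable
  143–230 m: −αΔT+βΔS = −(2.4 × 10⁻⁴)(+5.2)+(7.9 × 10⁻⁴)(+1.98) = 3.2 × 10⁻⁴ → stable
Every interval has Δρ > 0: the column is stably stratified throughout.

none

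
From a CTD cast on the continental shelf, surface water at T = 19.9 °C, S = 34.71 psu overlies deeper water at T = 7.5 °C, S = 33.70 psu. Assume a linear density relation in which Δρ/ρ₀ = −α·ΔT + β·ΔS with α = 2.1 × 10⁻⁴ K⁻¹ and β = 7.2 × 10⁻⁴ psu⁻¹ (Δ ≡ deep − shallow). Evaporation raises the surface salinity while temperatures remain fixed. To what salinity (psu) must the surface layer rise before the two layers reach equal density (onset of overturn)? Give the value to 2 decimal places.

37.32 psu

Neutral buoyancy requires −α(T_deep − T_surf) + β(S_deep − S_surf′) = 0.
S_surf′ = S_deep − (α/β)·ΔT = 33.70 − (2.1 × 10⁻⁴/7.2 × 10⁻⁴)·(-12.4) = 37.3167 psu.
Increase required: 37.3167 − 34.71 = 2.6067 psu.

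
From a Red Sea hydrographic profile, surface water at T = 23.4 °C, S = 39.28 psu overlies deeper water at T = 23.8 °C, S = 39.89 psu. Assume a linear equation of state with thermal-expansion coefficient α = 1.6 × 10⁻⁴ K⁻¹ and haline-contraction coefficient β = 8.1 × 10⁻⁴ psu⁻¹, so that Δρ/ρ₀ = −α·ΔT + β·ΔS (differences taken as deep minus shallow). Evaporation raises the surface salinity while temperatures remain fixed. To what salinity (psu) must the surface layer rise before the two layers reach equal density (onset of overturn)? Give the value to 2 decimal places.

39.81 psu

Neutral buoyancy requires −α(T_deep − T_surf) + β(S_deep − S_surf′) = 0.
S_surf′ = S_deep − (α/β)·ΔT = 39.89 − (1.6 × 10⁻⁴/8.1 × 10⁻⁴)·(+0.4) = 39.8110 psu.
Increase required: 39.8110 − 39.28 = 0.5310 psu.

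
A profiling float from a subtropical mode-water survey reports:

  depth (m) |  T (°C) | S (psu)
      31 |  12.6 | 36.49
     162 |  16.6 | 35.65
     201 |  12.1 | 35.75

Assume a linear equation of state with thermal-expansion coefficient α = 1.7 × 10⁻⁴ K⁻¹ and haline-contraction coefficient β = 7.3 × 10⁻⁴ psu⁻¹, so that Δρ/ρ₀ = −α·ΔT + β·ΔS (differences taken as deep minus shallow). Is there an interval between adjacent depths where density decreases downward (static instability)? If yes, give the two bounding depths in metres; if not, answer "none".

31–162 m

Evaluate Δρ/ρ₀ = −αΔT + βΔS across each adjacent pair:
  31–162 m: −αΔT+βΔS = −(1.7 × 10⁻⁴)(+4.0)+(7.3 × 10⁻⁴)(-0.84) = -1.3 × 10⁻³ → UNSTABLE
  162–201 m: −αΔT+βΔS = −(1.7 × 10⁻⁴)(-4.5)+(7.3 × 10⁻⁴)(+0.10) = 8.4 × 10⁻⁴ → stable
The 31–162 m interval has Δρ < 0: lighter water underlies denser water.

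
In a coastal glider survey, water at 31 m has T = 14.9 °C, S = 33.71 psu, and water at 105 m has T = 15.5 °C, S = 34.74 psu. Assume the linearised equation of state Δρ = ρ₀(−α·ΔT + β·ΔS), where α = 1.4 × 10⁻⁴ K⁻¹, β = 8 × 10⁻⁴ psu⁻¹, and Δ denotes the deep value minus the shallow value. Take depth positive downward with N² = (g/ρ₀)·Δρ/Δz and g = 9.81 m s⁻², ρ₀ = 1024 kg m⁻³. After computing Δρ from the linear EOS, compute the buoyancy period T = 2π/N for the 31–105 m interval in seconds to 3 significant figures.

634 s

ΔT = +0.6 K, ΔS = +1.03 psu (deep − shallow).
Δρ/ρ₀ = −αΔT + βΔS = -8.40 × 10⁻⁵ + 8.24 × 10⁻⁴ = 7.40 × 10⁻⁴, so Δρ ≈ 0.7578 kg m⁻³.
N² = (g/ρ₀)·Δρ/Δz = g·(Δρ/ρ₀)/Δz = 9.81 × 7.40 × 10⁻⁴ / 74 = 9.8100 × 10⁻⁵ s⁻².
N = √(9.8100 × 10⁻⁵) = 9.9045 × 10⁻³ rad s⁻¹ → T = 2π/N = 634.38 s ≈ 634 s.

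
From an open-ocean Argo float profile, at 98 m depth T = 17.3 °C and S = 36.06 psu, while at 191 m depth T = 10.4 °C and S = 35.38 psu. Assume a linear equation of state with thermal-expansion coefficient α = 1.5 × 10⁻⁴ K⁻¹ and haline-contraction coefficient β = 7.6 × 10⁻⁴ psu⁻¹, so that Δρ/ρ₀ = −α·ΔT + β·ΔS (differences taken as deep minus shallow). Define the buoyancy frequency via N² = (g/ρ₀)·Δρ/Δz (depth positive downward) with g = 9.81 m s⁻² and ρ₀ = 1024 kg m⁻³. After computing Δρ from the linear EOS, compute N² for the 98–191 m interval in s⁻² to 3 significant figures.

ΔT = -6.9 K, ΔS = -0.68 psu (deep − shallow).
Δρ/ρ₀ = −αΔT + βΔS = 1.035 × 10⁻³ − 5.168 × 10⁻⁴ = 5.182 × 10⁻⁴, so Δρ ≈ 0.5306 kg m⁻³.
N² = (g/ρ₀)·Δρ/Δz = g·(Δρ/ρ₀)/Δz = 9.81 × 5.182 × 10⁻⁴ / 93 = 5.4662 × 10⁻⁵ s⁻² ≈ 5.47 × 10⁻⁵ s⁻².

5.47 × 10⁻⁵ s⁻²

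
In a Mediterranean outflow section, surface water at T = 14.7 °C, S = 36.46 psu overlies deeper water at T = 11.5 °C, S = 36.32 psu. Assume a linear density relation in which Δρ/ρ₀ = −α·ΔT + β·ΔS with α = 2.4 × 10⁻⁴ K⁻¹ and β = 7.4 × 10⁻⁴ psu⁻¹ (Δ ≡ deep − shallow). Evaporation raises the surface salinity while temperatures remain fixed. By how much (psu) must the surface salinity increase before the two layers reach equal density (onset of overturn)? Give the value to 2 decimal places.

0.90 psu

Neutral buoyancy requires −α(T_deep − T_surf) + β(S_deep − S_surf′) = 0.
S_surf′ = S_deep − (α/β)·ΔT = 36.32 − (2.4 × 10⁻⁴/7.4 × 10⁻⁴)·(-3.2) = 37.3578 psu.
Increase required: 37.3578 − 36.46 = 0.8978 psu.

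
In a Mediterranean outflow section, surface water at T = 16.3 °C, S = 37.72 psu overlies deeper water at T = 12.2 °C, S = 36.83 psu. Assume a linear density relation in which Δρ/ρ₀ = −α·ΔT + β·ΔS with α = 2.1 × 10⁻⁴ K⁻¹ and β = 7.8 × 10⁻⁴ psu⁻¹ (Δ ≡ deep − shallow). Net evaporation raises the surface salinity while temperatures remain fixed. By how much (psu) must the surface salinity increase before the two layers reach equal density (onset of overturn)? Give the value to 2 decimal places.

Neutral buoyancy requires −α(T_deep − T_surf) + β(S_deep − S_surf′) = 0.
S_surf′ = S_deep − (α/β)·ΔT = 36.83 − (2.1 × 10⁻⁴/7.8 × 10⁻⁴)·(-4.1) = 37.9338 psu.
Increase required: 37.9338 − 37.72 = 0.2138 psu.

0.21 psu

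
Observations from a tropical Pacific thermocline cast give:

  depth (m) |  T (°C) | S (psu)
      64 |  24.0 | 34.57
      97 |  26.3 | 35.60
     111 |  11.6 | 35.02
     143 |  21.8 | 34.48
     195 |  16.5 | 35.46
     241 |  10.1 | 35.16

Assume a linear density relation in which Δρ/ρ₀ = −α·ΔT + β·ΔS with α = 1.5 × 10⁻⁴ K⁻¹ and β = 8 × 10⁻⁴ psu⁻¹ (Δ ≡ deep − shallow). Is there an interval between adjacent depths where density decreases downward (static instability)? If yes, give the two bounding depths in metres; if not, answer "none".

111–143 m

Evaluate Δρ/ρ₀ = −αΔT + βΔS across each adjacent pair:
  64–97 m: −αΔT+βΔS = −(1.5 × 10⁻⁴)(+2.3)+(8 × 10⁻⁴)(+1.03) = 4.8 × 10⁻⁴ → stable
  97–111 m: −αΔT+βΔS = −(1.5 × 10⁻⁴)(-14.7)+(8 × 10⁻⁴)(-0.58) = 1.7 × 10⁻³ → stable
  111–143 m: −αΔT+βΔS = −(1.5 × 10⁻⁴)(+10.2)+(8 × 10⁻⁴)(-0.54) = -2.0 × 10⁻³ → UNSTABLE
  143–195 m: −αΔT+βΔS = −(1.5 × 10⁻⁴)(-5.3)+(8 × 10⁻⁴)(+0.98) = 1.6 × 10⁻³ → stable
  195–241 m: −αΔT+βΔS = −(1.5 × 10⁻⁴)(-6.4)+(8 × 10⁻⁴)(-0.30) = 7.2 × 10⁻⁴ → stable
The 111–143 m interval has Δρ < 0: lighter water underlies denser water.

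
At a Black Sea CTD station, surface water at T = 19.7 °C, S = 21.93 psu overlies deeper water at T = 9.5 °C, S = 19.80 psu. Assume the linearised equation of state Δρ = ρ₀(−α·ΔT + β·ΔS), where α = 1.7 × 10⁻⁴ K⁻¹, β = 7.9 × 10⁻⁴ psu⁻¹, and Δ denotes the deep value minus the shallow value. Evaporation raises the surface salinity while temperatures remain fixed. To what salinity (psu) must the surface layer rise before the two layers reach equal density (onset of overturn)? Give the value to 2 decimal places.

21.99 psu

Neutral buoyancy requires −α(T_deep − T_surf) + β(S_deep − S_surf′) = 0.
S_surf′ = S_deep − (α/β)·ΔT = 19.80 − (1.7 × 10⁻⁴/7.9 × 10⁻⁴)·(-10.2) = 21.9949 psu.
Increase required: 21.9949 − 21.93 = 0.0649 psu.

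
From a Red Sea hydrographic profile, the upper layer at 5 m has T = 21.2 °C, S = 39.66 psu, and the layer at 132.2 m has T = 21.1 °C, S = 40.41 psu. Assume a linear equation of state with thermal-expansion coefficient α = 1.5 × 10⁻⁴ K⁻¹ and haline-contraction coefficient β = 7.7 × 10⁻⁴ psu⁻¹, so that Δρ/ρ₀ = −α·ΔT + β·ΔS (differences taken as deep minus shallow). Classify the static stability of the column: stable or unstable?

stable

ΔT = 21.1 − 21.2 = -0.1 K and ΔS = 40.41 − 39.66 = +0.75 psu (deep − shallow).
−αΔT = 1.50 × 10⁻⁵; βΔS = 5.775 × 10⁻⁴; sum Δρ/ρ₀ = 5.925 × 10⁻⁴.
Δρ/ρ₀ > 0, so Δρ > 0: deeper water is denser → statically stable.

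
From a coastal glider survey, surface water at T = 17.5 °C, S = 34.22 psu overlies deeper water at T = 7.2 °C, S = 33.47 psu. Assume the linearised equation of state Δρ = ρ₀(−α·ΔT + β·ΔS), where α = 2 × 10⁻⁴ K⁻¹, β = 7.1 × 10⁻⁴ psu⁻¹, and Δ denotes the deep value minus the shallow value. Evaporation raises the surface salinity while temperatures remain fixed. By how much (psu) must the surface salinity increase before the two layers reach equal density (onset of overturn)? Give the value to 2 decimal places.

Neutral buoyancy requires −α(T_deep − T_surf) + β(S_deep − S_surf′) = 0.
S_surf′ = S_deep − (α/β)·ΔT = 33.47 − (2 × 10⁻⁴/7.1 × 10⁻⁴)·(-10.3) = 36.3714 psu.
Increase required: 36.3714 − 34.22 = 2.1514 psu.

2.15 psu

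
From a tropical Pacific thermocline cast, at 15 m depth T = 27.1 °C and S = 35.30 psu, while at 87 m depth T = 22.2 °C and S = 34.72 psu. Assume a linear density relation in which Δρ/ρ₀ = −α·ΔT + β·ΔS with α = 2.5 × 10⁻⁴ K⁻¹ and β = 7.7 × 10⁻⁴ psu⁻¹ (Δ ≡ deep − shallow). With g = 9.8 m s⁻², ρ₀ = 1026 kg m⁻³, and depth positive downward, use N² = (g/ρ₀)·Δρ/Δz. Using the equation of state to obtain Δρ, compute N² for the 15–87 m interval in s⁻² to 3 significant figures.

ΔT = -4.9 K, ΔS = -0.58 psu (deep − shallow).
Δρ/ρ₀ = −αΔT + βΔS = 1.225 × 10⁻³ − 4.466 × 10⁻⁴ = 7.784 × 10⁻⁴, so Δρ ≈ 0.7986 kg m⁻³.
N² = (g/ρ₀)·Δρ/Δz = g·(Δρ/ρ₀)/Δz = 9.8 × 7.784 × 10⁻⁴ / 72 = 1.0595 × 10⁻⁴ s⁻² ≈ 1.06 × 10⁻⁴ s⁻².

1.06 × 10⁻⁴ s⁻²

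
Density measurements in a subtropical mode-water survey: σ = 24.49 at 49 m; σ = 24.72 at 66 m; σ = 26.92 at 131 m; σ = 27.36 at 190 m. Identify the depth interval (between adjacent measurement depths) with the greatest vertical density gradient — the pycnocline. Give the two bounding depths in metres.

66–131 m

Compute the density gradient over each adjacent pair:
  49–66 m: Δρ/Δz = 0.23/17 = 0.014 kg m⁻⁴
  66–131 m: Δρ/Δz = 2.20/65 = 0.034 kg m⁻⁴
  131–190 m: Δρ/Δz = 0.44/59 = 7.5 × 10⁻³ kg m⁻⁴
The largest gradient is in the 66–131 m interval — the pycnocline.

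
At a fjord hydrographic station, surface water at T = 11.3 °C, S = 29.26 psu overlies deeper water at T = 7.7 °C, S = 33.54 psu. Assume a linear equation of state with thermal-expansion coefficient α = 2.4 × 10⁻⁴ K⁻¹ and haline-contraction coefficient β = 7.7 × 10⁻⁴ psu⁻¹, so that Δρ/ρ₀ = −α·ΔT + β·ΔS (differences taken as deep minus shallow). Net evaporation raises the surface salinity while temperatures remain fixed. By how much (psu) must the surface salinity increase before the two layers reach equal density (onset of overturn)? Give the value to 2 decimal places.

5.40 psu

Neutral buoyancy requires −α(T_deep − T_surf) + β(S_deep − S_surf′) = 0.
S_surf′ = S_deep − (α/β)·ΔT = 33.54 − (2.4 × 10⁻⁴/7.7 × 10⁻⁴)·(-3.6) = 34.6621 psu.
Increase required: 34.6621 − 29.26 = 5.4021 psu.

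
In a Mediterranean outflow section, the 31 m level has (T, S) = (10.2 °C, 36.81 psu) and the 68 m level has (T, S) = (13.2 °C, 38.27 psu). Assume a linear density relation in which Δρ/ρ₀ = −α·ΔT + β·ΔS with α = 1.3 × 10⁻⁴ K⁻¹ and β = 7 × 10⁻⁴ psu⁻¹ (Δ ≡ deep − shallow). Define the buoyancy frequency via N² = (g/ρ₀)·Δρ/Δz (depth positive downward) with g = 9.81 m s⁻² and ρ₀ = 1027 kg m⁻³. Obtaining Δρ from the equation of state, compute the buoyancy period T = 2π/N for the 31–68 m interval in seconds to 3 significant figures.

485 s

ΔT = +3.0 K, ΔS = +1.46 psu (deep − shallow).
Δρ/ρ₀ = −αΔT + βΔS = -3.90 × 10⁻⁴ + 1.022 × 10⁻³ = 6.32 × 10⁻⁴, so Δρ ≈ 0.6491 kg m⁻³.
N² = (g/ρ₀)·Δρ/Δz = g·(Δρ/ρ₀)/Δz = 9.81 × 6.32 × 10⁻⁴ / 37 = 1.6757 × 10⁻⁴ s⁻².
N = √(1.6757 × 10⁻⁴) = 0.012945 rad s⁻¹ → T = 2π/N = 485.38 s ≈ 485 s.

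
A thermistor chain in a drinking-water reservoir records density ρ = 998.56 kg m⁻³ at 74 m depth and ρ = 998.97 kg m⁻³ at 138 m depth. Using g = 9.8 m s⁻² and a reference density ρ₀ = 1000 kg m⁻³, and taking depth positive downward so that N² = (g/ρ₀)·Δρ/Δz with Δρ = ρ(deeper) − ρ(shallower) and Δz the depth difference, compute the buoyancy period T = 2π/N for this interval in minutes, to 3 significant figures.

Δρ = 998.97 − 998.56 = 0.41 kg m⁻³ over Δz = 138 − 74 = 64 m.
N² = (9.8/1000) × (0.41/64) = 6.2781 × 10⁻⁵ s⁻².
N = √(6.2781 × 10⁻⁵) = 7.9234 × 10⁻³ rad s⁻¹, so T = 2π/N = 792.99 s = 13.216 min ≈ 13.2 min.

13.2 min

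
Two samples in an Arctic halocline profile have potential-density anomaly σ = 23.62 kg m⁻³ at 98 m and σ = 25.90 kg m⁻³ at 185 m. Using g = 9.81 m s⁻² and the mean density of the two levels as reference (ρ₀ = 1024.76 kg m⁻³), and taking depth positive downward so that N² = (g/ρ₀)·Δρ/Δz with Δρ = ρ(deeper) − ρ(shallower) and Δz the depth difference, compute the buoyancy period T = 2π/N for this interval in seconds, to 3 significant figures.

Δρ = 1025.90 − 1023.62 = 2.28 kg m⁻³ over Δz = 185 − 98 = 87 m.
N² = (9.81/1024.76) × (2.28/87) = 2.5088 × 10⁻⁴ s⁻².
N = √(2.5088 × 10⁻⁴) = 0.015839 rad s⁻¹, so T = 2π/N = 396.69 s ≈ 397 s.
N² > 0, so the interval is statically stable.

397 s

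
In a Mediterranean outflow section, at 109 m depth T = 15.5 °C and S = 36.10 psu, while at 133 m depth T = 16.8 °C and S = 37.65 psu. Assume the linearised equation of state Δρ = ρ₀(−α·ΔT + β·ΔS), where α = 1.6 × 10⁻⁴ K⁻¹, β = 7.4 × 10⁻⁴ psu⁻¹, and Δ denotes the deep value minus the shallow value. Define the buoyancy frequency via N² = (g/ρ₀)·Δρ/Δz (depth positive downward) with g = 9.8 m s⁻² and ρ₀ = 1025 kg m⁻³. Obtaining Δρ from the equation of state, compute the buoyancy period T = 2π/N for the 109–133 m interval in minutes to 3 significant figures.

5.35 min

ΔT = +1.3 K, ΔS = +1.55 psu (deep − shallow).
Δρ/ρ₀ = −αΔT + βΔS = -2.08 × 10⁻⁴ + 1.147 × 10⁻³ = 9.39 × 10⁻⁴, so Δρ ≈ 0.9625 kg m⁻³.
N² = (g/ρ₀)·Δρ/Δz = g·(Δρ/ρ₀)/Δz = 9.8 × 9.39 × 10⁻⁴ / 24 = 3.8343 × 10⁻⁴ s⁻².
N = √(3.8343 × 10⁻⁴) = 0.019581 rad s⁻¹ → T = 2π/N = 320.88 s = 5.3480 min ≈ 5.35 min.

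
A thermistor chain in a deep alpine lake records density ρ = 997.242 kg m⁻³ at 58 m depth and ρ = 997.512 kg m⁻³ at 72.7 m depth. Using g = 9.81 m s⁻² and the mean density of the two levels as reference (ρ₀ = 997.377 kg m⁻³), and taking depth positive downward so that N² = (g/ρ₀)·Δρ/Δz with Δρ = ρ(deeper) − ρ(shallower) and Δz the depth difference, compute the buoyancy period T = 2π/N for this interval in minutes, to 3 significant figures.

Δρ = 997.512 − 997.242 = 0.270 kg m⁻³ over Δz = 72.7 − 58 = 14.7 m.
N² = (9.81/997.377) × (0.270/14.7) = 1.8066 × 10⁻⁴ s⁻².
N = √(1.8066 × 10⁻⁴) = 0.013441 rad s⁻¹, so T = 2π/N = 467.46 s = 7.7910 min ≈ 7.79 min.

7.79 min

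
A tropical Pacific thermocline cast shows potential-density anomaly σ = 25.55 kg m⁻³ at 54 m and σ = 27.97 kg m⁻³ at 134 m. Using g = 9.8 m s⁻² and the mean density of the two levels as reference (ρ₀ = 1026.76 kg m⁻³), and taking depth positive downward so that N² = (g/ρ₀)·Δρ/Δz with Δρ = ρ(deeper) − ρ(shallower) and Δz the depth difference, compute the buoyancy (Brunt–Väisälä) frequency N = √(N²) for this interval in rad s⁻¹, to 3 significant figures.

0.0170 rad s⁻¹

Δρ = 1027.97 − 1025.55 = 2.42 kg m⁻³ over Δz = 134 − 54 = 80 m.
N² = (9.8/1026.76) × (2.42/80) = 2.8872 × 10⁻⁴ s⁻².
N = √(2.8872 × 10⁻⁴) = 0.016992 rad s⁻¹ ≈ 0.0170 rad s⁻¹.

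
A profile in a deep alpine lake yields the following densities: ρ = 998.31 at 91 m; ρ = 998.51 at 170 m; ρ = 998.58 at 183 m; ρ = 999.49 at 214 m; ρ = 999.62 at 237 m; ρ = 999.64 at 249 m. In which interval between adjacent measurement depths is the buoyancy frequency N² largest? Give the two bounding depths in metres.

Compute the density gradient over each adjacent pair:
  91–170 m: Δρ/Δz = 0.20/79 = 2.5 × 10⁻³ kg m⁻⁴
  170–183 m: Δρ/Δz = 0.07/13 = 5.4 × 10⁻³ kg m⁻⁴
  183–214 m: Δρ/Δz = 0.91/31 = 0.029 kg m⁻⁴
  214–237 m: Δρ/Δz = 0.13/23 = 5.7 × 10⁻³ kg m⁻⁴
  237–249 m: Δρ/Δz = 0.02/12 = 1.7 × 10⁻³ kg m⁻⁴
The largest gradient is in the 183–214 m interval — the pycnocline.

183–214 m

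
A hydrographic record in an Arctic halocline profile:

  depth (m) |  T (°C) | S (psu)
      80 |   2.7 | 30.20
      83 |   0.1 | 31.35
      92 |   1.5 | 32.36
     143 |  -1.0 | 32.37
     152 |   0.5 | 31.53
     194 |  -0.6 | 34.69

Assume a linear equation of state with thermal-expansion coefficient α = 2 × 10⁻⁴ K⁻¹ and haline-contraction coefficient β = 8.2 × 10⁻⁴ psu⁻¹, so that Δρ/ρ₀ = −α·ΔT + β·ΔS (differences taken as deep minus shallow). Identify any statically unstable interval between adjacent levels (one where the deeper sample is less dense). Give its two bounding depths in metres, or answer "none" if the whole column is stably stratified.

143–152 m

Evaluate Δρ/ρ₀ = −αΔT + βΔS across each adjacent pair:
  80–83 m: −αΔT+βΔS = −(2 × 10⁻⁴)(-2.6)+(8.2 × 10⁻⁴)(+1.15) = 1.5 × 10⁻³ → stable
  83–92 m: −αΔT+βΔS = −(2 × 10⁻⁴)(+1.4)+(8.2 × 10⁻⁴)(+1.01) = 5.5 × 10⁻⁴ → stable
  92–143 m: −αΔT+βΔS = −(2 × 10⁻⁴)(-2.5)+(8.2 × 10⁻⁴)(+0.01) = 5.1 × 10⁻⁴ → stable
  143–152 m: −αΔT+βΔS = −(2 × 10⁻⁴)(+1.5)+(8.2 × 10⁻⁴)(-0.84) = -9.9 × 10⁻⁴ → UNSTABLE
  152–194 m: −αΔT+βΔS = −(2 × 10⁻⁴)(-1.1)+(8.2 × 10⁻⁴)(+3.16) = 2.8 × 10⁻³ → stable
The 143–152 m interval has Δρ < 0: lighter water underlies denser water.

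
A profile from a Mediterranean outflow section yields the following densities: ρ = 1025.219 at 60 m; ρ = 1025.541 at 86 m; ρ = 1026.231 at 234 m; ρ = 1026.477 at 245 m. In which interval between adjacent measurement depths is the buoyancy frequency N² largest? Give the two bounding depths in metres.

Compute the density gradient over each adjacent pair:
  60–86 m: Δρ/Δz = 0.322/26 = 0.012 kg m⁻⁴
  86–234 m: Δρ/Δz = 0.690/148 = 4.7 × 10⁻³ kg m⁻⁴
  234–245 m: Δρ/Δz = 0.246/11 = 0.022 kg m⁻⁴
The largest gradient is in the 234–245 m interval — the pycnocline.

234–245 m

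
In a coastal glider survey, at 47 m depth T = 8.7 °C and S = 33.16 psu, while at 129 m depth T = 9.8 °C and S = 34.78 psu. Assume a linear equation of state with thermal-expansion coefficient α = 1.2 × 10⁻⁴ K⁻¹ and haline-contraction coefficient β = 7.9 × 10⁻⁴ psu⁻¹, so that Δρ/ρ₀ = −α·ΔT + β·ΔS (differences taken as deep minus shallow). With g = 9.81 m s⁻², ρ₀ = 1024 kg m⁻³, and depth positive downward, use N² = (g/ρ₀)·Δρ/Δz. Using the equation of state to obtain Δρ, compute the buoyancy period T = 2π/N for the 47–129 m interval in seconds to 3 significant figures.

ΔT = +1.1 K, ΔS = +1.62 psu (deep − shallow).
Δρ/ρ₀ = −αΔT + βΔS = -1.32 × 10⁻⁴ + 1.2798 × 10⁻³ = 1.1478 × 10⁻³, so Δρ ≈ 1.175 kg m⁻³.
N² = (g/ρ₀)·Δρ/Δz = g·(Δρ/ρ₀)/Δz = 9.81 × 1.1478 × 10⁻³ / 82 = 1.3732 × 10⁻⁴ s⁻².
N = √(1.3732 × 10⁻⁴) = 0.011718 rad s⁻¹ → T = 2π/N = 536.20 s ≈ 536 s.

536 s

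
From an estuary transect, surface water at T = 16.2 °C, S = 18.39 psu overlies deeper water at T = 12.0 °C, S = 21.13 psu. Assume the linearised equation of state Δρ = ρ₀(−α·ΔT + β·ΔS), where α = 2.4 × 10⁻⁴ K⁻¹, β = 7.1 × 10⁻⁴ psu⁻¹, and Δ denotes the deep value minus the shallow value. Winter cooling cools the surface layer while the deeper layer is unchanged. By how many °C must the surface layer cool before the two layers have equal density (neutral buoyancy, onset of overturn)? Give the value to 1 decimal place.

12.3 °C

Neutral buoyancy requires Δρ = 0, i.e. −α(T_deep − T_surf′) + β(S_deep − S_surf) = 0.
T_surf′ = T_deep − (β/α)·ΔS = 12.0 − (7.1 × 10⁻⁴/2.4 × 10⁻⁴)·(+2.74) = 3.894 °C.
Cooling required: 16.2 − (3.894) = 12.306 °C.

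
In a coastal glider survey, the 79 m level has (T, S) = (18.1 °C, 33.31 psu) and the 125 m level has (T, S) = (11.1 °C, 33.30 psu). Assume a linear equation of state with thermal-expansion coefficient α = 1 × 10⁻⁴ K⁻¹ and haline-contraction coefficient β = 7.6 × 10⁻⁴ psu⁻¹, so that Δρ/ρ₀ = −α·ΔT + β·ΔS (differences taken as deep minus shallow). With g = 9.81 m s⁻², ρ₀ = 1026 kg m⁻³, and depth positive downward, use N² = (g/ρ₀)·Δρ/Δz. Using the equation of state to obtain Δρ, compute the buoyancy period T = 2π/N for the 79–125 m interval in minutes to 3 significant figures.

8.62 min

ΔT = -7.0 K, ΔS = -0.01 psu (deep − shallow).
Δρ/ρ₀ = −αΔT + βΔS = 7.00 × 10⁻⁴ − 7.60 × 10⁻⁶ = 6.924 × 10⁻⁴, so Δρ ≈ 0.7104 kg m⁻³.
N² = (g/ρ₀)·Δρ/Δz = g·(Δρ/ρ₀)/Δz = 9.81 × 6.924 × 10⁻⁴ / 46 = 1.4766 × 10⁻⁴ s⁻².
N = √(1.4766 × 10⁻⁴) = 0.012152 rad s⁻¹ → T = 2π/N = 517.05 s = 8.6175 min ≈ 8.62 min.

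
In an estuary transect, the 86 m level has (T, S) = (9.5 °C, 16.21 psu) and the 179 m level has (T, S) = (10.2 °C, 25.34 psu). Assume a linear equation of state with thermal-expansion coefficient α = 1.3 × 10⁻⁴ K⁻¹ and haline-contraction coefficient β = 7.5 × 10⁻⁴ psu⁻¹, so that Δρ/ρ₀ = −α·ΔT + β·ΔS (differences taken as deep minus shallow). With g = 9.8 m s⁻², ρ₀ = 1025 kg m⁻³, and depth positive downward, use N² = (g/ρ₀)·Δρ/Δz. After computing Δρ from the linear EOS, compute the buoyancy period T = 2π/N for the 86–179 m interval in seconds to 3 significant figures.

235 s

ΔT = +0.7 K, ΔS = +9.13 psu (deep − shallow).
Δρ/ρ₀ = −αΔT + βΔS = -9.10 × 10⁻⁵ + 6.8475 × 10⁻³ = 6.7565 × 10⁻³, so Δρ ≈ 6.925 kg m⁻³.
N² = (g/ρ₀)·Δρ/Δz = g·(Δρ/ρ₀)/Δz = 9.8 × 6.7565 × 10⁻³ / 93 = 7.1198 × 10⁻⁴ s⁻².
N = √(7.1198 × 10⁻⁴) = 0.026683 rad s⁻¹ → T = 2π/N = 235.48 s ≈ 235 s.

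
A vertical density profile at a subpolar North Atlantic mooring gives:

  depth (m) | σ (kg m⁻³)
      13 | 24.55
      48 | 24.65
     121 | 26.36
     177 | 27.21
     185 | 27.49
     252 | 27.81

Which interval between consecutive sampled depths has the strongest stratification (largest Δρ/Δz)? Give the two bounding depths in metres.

177–185 m

Compute the density gradient over each adjacent pair:
  13–48 m: Δρ/Δz = 0.10/35 = 2.9 × 10⁻³ kg m⁻⁴
  48–121 m: Δρ/Δz = 1.71/73 = 0.023 kg m⁻⁴
  121–177 m: Δρ/Δz = 0.85/56 = 0.015 kg m⁻⁴
  177–185 m: Δρ/Δz = 0.28/8 = 0.035 kg m⁻⁴
  185–252 m: Δρ/Δz = 0.32/67 = 4.8 × 10⁻³ kg m⁻⁴
The largest gradient is in the 177–185 m interval — the pycnocline.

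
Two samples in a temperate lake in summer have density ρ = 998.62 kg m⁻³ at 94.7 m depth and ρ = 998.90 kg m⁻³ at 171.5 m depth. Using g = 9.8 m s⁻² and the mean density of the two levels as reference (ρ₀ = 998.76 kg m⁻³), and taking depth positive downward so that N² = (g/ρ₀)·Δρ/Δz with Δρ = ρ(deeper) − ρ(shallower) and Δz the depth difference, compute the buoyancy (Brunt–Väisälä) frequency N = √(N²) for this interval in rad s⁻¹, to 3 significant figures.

5.98 × 10⁻³ rad s⁻¹

Δρ = 998.90 − 998.62 = 0.28 kg m⁻³ over Δz = 171.5 − 94.7 = 76.8 m.
N² = (9.8/998.76) × (0.28/76.8) = 3.5774 × 10⁻⁵ s⁻².
N = √(3.5774 × 10⁻⁵) = 5.9811 × 10⁻³ rad s⁻¹ ≈ 5.98 × 10⁻³ rad s⁻¹.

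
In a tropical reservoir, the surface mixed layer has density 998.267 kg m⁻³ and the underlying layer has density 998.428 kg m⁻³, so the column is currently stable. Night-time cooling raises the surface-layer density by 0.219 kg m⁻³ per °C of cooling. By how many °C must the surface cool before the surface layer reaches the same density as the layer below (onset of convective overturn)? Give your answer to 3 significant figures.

Density deficit of the surface layer: 998.428 − 998.267 = 0.161 kg m⁻³.
Required change = 0.161 / 0.219 = 0.735 °C.

0.735 °C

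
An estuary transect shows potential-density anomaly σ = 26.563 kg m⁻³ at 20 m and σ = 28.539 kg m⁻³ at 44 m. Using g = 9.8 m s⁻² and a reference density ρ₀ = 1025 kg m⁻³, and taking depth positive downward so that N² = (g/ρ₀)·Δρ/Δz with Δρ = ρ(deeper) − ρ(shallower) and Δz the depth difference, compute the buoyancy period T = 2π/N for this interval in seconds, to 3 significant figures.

Δρ = 1028.539 − 1026.563 = 1.976 kg m⁻³ over Δz = 44 − 20 = 24 m.
N² = (9.8/1025) × (1.976/24) = 7.8719 × 10⁻⁴ s⁻².
N = √(7.8719 × 10⁻⁴) = 0.028057 rad s⁻¹, so T = 2π/N = 223.94 s ≈ 224 s.

224 s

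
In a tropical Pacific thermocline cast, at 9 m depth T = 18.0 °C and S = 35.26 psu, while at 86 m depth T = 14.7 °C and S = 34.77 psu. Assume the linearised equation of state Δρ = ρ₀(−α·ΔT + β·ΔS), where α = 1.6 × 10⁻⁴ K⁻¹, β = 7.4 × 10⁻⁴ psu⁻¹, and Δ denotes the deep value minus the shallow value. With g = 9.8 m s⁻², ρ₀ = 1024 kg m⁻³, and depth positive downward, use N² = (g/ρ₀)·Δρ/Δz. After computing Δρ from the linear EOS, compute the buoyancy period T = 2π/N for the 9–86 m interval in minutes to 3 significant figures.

ΔT = -3.3 K, ΔS = -0.49 psu (deep − shallow).
Δρ/ρ₀ = −αΔT + βΔS = 5.28 × 10⁻⁴ − 3.626 × 10⁻⁴ = 1.654 × 10⁻⁴, so Δρ ≈ 0.1694 kg m⁻³.
N² = (g/ρ₀)·Δρ/Δz = g·(Δρ/ρ₀)/Δz = 9.8 × 1.654 × 10⁻⁴ / 77 = 2.1051 × 10⁻⁵ s⁻².
N = √(2.1051 × 10⁻⁵) = 4.5881 × 10⁻³ rad s⁻¹ → T = 2π/N = 1.3695 × 10³ s = 22.825 min ≈ 22.8 min.

22.8 min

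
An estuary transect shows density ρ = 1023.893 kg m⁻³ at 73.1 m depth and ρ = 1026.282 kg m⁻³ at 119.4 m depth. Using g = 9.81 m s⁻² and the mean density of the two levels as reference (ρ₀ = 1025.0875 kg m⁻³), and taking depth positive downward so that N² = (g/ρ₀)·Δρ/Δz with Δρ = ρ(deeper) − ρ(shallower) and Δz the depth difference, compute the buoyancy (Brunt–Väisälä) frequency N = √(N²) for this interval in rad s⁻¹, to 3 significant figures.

0.0222 rad s⁻¹

Δρ = 1026.282 − 1023.893 = 2.389 kg m⁻³ over Δz = 119.4 − 73.1 = 46.3 m.
N² = (9.81/1025.0875) × (2.389/46.3) = 4.9379 × 10⁻⁴ s⁻².
N = √(4.9379 × 10⁻⁴) = 0.022221 rad s⁻¹ ≈ 0.0222 rad s⁻¹.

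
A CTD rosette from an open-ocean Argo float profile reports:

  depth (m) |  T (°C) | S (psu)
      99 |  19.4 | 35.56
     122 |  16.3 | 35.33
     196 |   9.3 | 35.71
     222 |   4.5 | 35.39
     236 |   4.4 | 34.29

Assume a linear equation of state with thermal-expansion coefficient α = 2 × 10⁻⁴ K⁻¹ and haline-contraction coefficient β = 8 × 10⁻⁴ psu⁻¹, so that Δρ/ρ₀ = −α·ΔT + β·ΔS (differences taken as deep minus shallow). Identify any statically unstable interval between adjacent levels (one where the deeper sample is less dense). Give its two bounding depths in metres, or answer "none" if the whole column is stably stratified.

222–236 m

Evaluate Δρ/ρ₀ = −αΔT + βΔS across each adjacent pair:
  99–122 m: −αΔT+βΔS = −(2 × 10⁻⁴)(-3.1)+(8 × 10⁻⁴)(-0.23) = 4.4 × 10⁻⁴ → stable
  122–196 m: −αΔT+βΔS = −(2 × 10⁻⁴)(-7.0)+(8 × 10⁻⁴)(+0.38) = 1.7 × 10⁻³ → stable
  196–222 m: −αΔT+βΔS = −(2 × 10⁻⁴)(-4.8)+(8 × 10⁻⁴)(-0.32) = 7.0 × 10⁻⁴ → stable
  222–236 m: −αΔT+βΔS = −(2 × 10⁻⁴)(-0.1)+(8 × 10⁻⁴)(-1.10) = -8.6 × 10⁻⁴ → UNSTABLE
The 222–236 m interval has Δρ < 0: lighter water underlies denser water.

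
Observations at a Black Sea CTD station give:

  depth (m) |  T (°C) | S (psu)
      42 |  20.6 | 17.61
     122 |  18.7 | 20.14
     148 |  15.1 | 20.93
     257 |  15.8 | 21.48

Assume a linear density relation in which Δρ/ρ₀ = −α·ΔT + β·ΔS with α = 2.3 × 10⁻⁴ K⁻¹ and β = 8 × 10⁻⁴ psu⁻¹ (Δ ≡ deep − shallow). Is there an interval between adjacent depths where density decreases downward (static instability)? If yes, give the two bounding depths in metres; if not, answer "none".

none

Evaluate Δρ/ρ₀ = −αΔT + βΔS across each adjacent pair:
  42–122 m: −αΔT+βΔS = −(2.3 × 10⁻⁴)(-1.9)+(8 × 10⁻⁴)(+2.53) = 2.5 × 10⁻³ → stable
  122–148 m: −αΔT+βΔS = −(2.3 × 10⁻⁴)(-3.6)+(8 × 10⁻⁴)(+0.79) = 1.5 × 10⁻³ → stable
  148–257 m: −αΔT+βΔS = −(2.3 × 10⁻⁴)(+0.7)+(8 × 10⁻⁴)(+0.55) = 2.8 × 10⁻⁴ → stable
Every interval has Δρ > 0: the column is stably stratified throughout.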